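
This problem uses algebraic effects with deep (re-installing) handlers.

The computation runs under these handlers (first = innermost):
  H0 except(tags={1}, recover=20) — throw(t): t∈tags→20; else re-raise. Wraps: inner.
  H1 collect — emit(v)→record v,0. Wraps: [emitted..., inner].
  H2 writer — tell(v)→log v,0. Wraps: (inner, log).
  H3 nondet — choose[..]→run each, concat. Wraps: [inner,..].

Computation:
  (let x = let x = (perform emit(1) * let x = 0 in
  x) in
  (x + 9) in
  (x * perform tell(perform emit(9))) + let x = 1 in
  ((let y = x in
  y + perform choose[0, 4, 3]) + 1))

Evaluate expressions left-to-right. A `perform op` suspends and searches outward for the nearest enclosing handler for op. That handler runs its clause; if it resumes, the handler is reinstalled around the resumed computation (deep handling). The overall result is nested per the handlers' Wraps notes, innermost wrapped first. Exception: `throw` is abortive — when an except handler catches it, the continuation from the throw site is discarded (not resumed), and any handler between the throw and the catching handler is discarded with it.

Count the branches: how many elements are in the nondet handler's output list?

Answer: 3

Evaluation trace:
emit(1) @ H1 ⇒ out+=1
emit(9) @ H1 ⇒ out+=9
tell(0) @ H2 ⇒ log+=0
choose[0, 4, 3] @ H3
  branch[0] choose=0:
    H0 returns 2
    H1 returns [1, 9, 2]
    H2 returns ([1, 9, 2], (0))
    H3 returns [([1, 9, 2], (0))]
  branch[1] choose=4:
    H0 returns 6
    H1 returns [1, 9, 6]
    H2 returns ([1, 9, 6], (0))
    H3 returns [([1, 9, 6], (0))]
  branch[2] choose=3:
    H0 returns 5
    H1 returns [1, 9, 5]
    H2 returns ([1, 9, 5], (0))
    H3 returns [([1, 9, 5], (0))]
= [([1, 9, 2], (0)), ([1, 9, 6], (0)), ([1, 9, 5], (0))]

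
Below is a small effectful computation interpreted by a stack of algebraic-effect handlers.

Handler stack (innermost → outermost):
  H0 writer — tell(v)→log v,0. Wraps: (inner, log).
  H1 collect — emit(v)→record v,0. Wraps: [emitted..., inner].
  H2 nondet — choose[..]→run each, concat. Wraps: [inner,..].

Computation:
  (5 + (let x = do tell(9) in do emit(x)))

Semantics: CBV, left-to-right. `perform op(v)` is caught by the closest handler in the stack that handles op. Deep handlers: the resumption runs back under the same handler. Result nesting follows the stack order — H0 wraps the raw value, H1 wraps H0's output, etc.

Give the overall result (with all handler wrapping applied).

Evaluation trace:
tell(9) @ H0 ⇒ log+=9
emit(0) @ H1 ⇒ out+=0
H0 returns (5, (9))
H1 returns [0, (5, (9))]
H2 returns [[0, (5, (9))]]
= [[0, (5, (9))]]

Answer: [[0, (5, (9))]]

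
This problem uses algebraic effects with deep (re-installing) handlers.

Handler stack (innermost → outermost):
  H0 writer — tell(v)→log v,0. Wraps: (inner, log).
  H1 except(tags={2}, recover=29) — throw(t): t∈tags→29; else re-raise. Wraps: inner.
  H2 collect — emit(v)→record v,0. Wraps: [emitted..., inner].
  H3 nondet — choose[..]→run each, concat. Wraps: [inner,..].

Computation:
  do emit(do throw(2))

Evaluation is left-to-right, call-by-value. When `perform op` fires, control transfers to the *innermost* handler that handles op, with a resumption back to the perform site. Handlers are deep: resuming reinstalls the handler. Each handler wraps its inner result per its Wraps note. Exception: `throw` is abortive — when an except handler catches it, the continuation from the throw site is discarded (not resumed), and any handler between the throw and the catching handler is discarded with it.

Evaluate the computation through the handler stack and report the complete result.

Working:
throw(2) @ H1 caught ⇒ 29
H2 returns [29]
H3 returns [[29]]
= [[29]]

Answer: [[29]]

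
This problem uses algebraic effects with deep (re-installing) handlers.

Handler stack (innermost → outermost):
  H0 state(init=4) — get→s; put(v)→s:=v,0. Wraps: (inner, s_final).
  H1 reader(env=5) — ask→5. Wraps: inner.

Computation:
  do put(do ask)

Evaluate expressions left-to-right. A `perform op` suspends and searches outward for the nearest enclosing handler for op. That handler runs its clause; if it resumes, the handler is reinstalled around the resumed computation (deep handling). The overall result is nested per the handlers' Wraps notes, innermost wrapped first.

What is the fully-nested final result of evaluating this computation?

Answer: (0, 5)

Evaluation trace:
ask @ H1 ⇒ 5
put(5) @ H0 ⇒ s:=5
H0 returns (0, 5)
H1 returns (0, 5)
= (0, 5)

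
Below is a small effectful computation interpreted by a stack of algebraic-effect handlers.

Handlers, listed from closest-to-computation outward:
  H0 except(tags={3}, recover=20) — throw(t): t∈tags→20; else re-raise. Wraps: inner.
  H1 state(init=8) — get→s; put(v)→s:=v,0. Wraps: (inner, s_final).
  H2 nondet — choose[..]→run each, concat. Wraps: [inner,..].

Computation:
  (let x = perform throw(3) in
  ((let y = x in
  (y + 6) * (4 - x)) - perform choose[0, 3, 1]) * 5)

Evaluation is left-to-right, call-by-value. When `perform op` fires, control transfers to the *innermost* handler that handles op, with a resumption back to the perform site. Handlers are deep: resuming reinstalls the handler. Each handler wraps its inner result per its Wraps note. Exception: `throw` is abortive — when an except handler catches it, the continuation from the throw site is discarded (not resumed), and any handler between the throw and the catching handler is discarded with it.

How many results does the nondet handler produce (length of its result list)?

Evaluation trace:
throw(3) @ H0 caught ⇒ 20
H1 returns (20, 8)
H2 returns [(20, 8)]
= [(20, 8)]

Answer: 1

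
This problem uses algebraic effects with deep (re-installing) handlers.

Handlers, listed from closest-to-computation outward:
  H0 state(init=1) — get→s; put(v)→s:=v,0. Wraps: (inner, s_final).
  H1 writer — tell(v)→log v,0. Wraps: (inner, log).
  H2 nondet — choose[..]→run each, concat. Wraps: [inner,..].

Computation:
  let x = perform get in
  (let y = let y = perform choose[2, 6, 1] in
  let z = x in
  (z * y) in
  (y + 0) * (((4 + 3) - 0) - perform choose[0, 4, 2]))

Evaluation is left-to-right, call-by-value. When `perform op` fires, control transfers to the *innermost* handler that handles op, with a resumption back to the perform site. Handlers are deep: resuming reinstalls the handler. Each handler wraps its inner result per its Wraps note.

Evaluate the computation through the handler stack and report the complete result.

Step-by-step:
get @ H0 ⇒ 1
choose[2, 6, 1] @ H2
  branch[0] choose=2:
    choose[0, 4, 2] @ H2
      branch[0] choose=0:
        H0 returns (14, 1)
        H1 returns ((14, 1), ())
        H2 returns [((14, 1), ())]
      branch[1] choose=4:
        H0 returns (6, 1)
        H1 returns ((6, 1), ())
        H2 returns [((6, 1), ())]
      branch[2] choose=2:
        H0 returns (10, 1)
        H1 returns ((10, 1), ())
        H2 returns [((10, 1), ())]
  branch[1] choose=6:
    choose[0, 4, 2] @ H2
      branch[0] choose=0:
        H0 returns (42, 1)
        H1 returns ((42, 1), ())
        H2 returns [((42, 1), ())]
      branch[1] choose=4:
        H0 returns (18, 1)
        H1 returns ((18, 1), ())
        H2 returns [((18, 1), ())]
      branch[2] choose=2:
        H0 returns (30, 1)
        H1 returns ((30, 1), ())
        H2 returns [((30, 1), ())]
  branch[2] choose=1:
    choose[0, 4, 2] @ H2
      branch[0] choose=0:
        H0 returns (7, 1)
        H1 returns ((7, 1), ())
        H2 returns [((7, 1), ())]
      branch[1] choose=4:
        H0 returns (3, 1)
        H1 returns ((3, 1), ())
        H2 returns [((3, 1), ())]
      branch[2] choose=2:
        H0 returns (5, 1)
        H1 returns ((5, 1), ())
        H2 returns [((5, 1), ())]
= [((14, 1), ()), ((6, 1), ()), ((10, 1), ()), ((42, 1), ()), ((18, 1), ()), ((30, 1), ()), ((7, 1), ()), ((3, 1), ()), ((5, 1), ())]

Answer: [((14, 1), ()), ((6, 1), ()), ((10, 1), ()), ((42, 1), ()), ((18, 1), ()), ((30, 1), ()), ((7, 1), ()), ((3, 1), ()), ((5, 1), ())]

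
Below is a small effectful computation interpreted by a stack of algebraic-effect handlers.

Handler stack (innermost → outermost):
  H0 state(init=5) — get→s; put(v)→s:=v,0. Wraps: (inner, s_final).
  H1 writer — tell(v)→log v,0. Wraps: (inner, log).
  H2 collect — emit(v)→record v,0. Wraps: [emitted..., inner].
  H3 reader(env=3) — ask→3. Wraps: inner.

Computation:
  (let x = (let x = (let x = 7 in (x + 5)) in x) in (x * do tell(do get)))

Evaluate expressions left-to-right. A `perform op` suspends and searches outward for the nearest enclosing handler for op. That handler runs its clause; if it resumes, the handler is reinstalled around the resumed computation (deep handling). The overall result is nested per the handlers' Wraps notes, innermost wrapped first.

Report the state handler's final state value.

Answer: 5

Working:
get @ H0 ⇒ 5
tell(5) @ H1 ⇒ log+=5
H0 returns (0, 5)
H1 returns ((0, 5), (5))
H2 returns [((0, 5), (5))]
H3 returns [((0, 5), (5))]
= [((0, 5), (5))]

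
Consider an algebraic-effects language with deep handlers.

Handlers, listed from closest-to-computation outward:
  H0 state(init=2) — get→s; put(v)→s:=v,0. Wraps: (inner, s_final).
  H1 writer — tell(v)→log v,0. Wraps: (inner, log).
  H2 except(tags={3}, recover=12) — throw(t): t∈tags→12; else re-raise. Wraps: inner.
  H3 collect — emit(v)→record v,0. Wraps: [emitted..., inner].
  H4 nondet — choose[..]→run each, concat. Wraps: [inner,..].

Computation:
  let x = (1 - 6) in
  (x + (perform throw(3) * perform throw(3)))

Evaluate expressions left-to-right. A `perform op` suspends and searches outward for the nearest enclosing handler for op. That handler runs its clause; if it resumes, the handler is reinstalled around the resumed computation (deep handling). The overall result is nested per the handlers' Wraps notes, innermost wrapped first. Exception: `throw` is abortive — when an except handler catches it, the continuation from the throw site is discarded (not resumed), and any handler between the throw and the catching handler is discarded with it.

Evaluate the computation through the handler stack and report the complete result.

Evaluation trace:
throw(3) @ H2 caught ⇒ 12
H3 returns [12]
H4 returns [[12]]
= [[12]]

Answer: [[12]]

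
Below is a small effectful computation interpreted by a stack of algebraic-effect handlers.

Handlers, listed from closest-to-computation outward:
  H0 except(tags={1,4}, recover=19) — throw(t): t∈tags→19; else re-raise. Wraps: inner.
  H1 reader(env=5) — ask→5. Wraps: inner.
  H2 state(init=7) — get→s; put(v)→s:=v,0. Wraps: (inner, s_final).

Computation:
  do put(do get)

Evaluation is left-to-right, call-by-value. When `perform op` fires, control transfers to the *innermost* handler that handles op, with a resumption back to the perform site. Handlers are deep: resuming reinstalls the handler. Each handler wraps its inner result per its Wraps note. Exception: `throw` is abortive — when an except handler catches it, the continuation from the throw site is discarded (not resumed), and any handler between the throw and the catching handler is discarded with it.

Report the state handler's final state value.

Step-by-step:
get @ H2 ⇒ 7
put(7) @ H2 ⇒ s:=7
H0 returns 0
H1 returns 0
H2 returns (0, 7)
= (0, 7)

Answer: 7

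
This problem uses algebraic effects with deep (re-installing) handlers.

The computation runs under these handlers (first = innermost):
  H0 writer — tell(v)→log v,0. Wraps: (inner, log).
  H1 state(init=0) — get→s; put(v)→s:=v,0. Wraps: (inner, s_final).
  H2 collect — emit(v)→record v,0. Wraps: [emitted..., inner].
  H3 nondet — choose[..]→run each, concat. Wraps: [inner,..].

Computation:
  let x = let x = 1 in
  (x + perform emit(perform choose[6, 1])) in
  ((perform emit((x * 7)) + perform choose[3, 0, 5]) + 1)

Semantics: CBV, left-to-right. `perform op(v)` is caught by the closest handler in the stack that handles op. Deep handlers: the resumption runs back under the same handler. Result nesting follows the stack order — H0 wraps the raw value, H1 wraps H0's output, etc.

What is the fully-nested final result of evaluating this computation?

Working:
choose[6, 1] @ H3
  branch[0] choose=6:
    emit(6) @ H2 ⇒ out+=6
    emit(7) @ H2 ⇒ out+=7
    choose[3, 0, 5] @ H3
      branch[0] choose=3:
        H0 returns (4, ())
        H1 returns ((4, ()), 0)
        H2 returns [6, 7, ((4, ()), 0)]
        H3 returns [[6, 7, ((4, ()), 0)]]
      branch[1] choose=0:
        H0 returns (1, ())
        H1 returns ((1, ()), 0)
        H2 returns [6, 7, ((1, ()), 0)]
        H3 returns [[6, 7, ((1, ()), 0)]]
      branch[2] choose=5:
        H0 returns (6, ())
        H1 returns ((6, ()), 0)
        H2 returns [6, 7, ((6, ()), 0)]
        H3 returns [[6, 7, ((6, ()), 0)]]
  branch[1] choose=1:
    emit(1) @ H2 ⇒ out+=1
    emit(7) @ H2 ⇒ out+=7
    choose[3, 0, 5] @ H3
      branch[0] choose=3:
        H0 returns (4, ())
        H1 returns ((4, ()), 0)
        H2 returns [1, 7, ((4, ()), 0)]
        H3 returns [[1, 7, ((4, ()), 0)]]
      branch[1] choose=0:
        H0 returns (1, ())
        H1 returns ((1, ()), 0)
        H2 returns [1, 7, ((1, ()), 0)]
        H3 returns [[1, 7, ((1, ()), 0)]]
      branch[2] choose=5:
        H0 returns (6, ())
        H1 returns ((6, ()), 0)
        H2 returns [1, 7, ((6, ()), 0)]
        H3 returns [[1, 7, ((6, ()), 0)]]
= [[6, 7, ((4, ()), 0)], [6, 7, ((1, ()), 0)], [6, 7, ((6, ()), 0)], [1, 7, ((4, ()), 0)], [1, 7, ((1, ()), 0)], [1, 7, ((6, ()), 0)]]

Answer: [[6, 7, ((4, ()), 0)], [6, 7, ((1, ()), 0)], [6, 7, ((6, ()), 0)], [1, 7, ((4, ()), 0)], [1, 7, ((1, ()), 0)], [1, 7, ((6, ()), 0)]]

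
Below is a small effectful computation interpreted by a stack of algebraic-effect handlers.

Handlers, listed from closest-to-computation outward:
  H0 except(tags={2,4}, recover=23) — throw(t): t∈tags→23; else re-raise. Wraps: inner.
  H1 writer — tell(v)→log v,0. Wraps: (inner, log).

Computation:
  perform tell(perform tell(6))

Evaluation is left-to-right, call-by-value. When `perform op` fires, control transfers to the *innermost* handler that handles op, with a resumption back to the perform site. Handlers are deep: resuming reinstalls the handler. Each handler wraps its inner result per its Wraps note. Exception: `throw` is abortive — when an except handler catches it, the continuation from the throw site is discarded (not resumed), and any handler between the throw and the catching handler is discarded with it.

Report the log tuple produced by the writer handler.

Answer: (6, 0)

Evaluation trace:
tell(6) @ H1 ⇒ log+=6
tell(0) @ H1 ⇒ log+=0
H0 returns 0
H1 returns (0, (6, 0))
= (0, (6, 0))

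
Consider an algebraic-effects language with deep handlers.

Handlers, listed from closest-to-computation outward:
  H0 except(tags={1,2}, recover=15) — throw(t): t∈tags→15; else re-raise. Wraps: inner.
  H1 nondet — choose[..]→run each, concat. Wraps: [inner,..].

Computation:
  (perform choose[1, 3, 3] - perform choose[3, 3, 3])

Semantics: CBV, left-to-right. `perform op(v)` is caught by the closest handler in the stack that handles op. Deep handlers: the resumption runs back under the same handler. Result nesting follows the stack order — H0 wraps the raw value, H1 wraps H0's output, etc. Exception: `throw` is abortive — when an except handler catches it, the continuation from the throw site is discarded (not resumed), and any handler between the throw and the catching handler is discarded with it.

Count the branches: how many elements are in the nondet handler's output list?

Answer: 9

Working:
choose[1, 3, 3] @ H1
  branch[0] choose=1:
    choose[3, 3, 3] @ H1
      branch[0] choose=3:
        H0 returns -2
        H1 returns [-2]
      branch[1] choose=3:
        H0 returns -2
        H1 returns [-2]
      branch[2] choose=3:
        H0 returns -2
        H1 returns [-2]
  branch[1] choose=3:
    choose[3, 3, 3] @ H1
      branch[0] choose=3:
        H0 returns 0
        H1 returns [0]
      branch[1] choose=3:
        H0 returns 0
        H1 returns [0]
      branch[2] choose=3:
        H0 returns 0
        H1 returns [0]
  branch[2] choose=3:
    choose[3, 3, 3] @ H1
      branch[0] choose=3:
        H0 returns 0
        H1 returns [0]
      branch[1] choose=3:
        H0 returns 0
        H1 returns [0]
      branch[2] choose=3:
        H0 returns 0
        H1 returns [0]
= [-2, -2, -2, 0, 0, 0, 0, 0, 0]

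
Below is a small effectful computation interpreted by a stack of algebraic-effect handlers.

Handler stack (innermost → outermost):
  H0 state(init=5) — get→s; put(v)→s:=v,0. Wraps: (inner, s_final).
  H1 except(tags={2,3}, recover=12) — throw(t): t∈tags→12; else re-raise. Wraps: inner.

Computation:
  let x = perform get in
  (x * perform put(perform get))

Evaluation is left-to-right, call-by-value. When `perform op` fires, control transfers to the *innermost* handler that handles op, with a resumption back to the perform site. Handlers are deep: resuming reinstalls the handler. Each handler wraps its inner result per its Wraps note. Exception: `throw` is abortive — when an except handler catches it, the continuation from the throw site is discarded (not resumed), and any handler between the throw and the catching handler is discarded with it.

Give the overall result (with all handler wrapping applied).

Step-by-step:
get @ H0 ⇒ 5
get @ H0 ⇒ 5
put(5) @ H0 ⇒ s:=5
H0 returns (0, 5)
H1 returns (0, 5)
= (0, 5)

Answer: (0, 5)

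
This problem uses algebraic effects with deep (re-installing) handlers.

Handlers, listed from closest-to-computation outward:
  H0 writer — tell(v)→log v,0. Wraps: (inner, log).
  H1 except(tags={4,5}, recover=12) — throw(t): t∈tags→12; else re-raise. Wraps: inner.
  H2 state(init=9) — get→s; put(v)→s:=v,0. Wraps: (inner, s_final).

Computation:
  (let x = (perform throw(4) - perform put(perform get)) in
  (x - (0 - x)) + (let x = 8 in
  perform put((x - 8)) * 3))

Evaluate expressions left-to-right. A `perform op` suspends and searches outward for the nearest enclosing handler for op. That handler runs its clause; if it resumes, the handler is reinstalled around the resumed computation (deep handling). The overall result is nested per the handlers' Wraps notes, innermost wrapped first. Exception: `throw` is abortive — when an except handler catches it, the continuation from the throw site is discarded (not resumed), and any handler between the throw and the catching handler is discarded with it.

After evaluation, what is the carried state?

Answer: 9

Evaluation trace:
throw(4) @ H1 caught ⇒ 12
H2 returns (12, 9)
= (12, 9)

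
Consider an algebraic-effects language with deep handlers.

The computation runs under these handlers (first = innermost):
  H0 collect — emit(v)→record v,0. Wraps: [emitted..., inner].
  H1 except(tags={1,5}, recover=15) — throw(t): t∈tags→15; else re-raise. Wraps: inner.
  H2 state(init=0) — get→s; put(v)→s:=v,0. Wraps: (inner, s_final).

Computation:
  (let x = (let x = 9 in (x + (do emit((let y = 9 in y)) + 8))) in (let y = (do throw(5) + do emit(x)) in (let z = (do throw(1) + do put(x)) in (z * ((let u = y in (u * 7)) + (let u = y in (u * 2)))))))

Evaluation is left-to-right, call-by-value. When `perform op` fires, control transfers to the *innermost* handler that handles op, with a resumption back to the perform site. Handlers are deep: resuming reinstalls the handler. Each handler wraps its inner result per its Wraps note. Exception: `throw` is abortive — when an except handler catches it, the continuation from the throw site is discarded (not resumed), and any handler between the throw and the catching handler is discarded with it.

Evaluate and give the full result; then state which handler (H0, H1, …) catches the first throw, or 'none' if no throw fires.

Step-by-step:
emit(9) @ H0 ⇒ out+=9
throw(5) @ H1 caught ⇒ 15
H2 returns (15, 0)
= (15, 0)

Answer: (15, 0) ; first throw caught by: H1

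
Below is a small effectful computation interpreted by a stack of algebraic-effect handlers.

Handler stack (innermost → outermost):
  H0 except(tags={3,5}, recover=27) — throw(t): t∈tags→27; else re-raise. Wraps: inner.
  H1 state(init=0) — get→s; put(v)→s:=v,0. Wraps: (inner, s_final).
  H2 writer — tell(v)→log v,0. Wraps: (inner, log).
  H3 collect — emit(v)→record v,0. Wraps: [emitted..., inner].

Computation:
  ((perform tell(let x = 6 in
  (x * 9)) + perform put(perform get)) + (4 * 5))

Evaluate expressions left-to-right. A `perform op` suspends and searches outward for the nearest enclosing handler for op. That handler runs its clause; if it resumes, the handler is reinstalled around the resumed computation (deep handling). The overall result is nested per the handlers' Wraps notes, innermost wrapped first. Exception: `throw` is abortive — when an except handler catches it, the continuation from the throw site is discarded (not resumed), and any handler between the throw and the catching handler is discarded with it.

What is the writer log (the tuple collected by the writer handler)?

Answer: (54)

Working:
tell(54) @ H2 ⇒ log+=54
get @ H1 ⇒ 0
put(0) @ H1 ⇒ s:=0
H0 returns 20
H1 returns (20, 0)
H2 returns ((20, 0), (54))
H3 returns [((20, 0), (54))]
= [((20, 0), (54))]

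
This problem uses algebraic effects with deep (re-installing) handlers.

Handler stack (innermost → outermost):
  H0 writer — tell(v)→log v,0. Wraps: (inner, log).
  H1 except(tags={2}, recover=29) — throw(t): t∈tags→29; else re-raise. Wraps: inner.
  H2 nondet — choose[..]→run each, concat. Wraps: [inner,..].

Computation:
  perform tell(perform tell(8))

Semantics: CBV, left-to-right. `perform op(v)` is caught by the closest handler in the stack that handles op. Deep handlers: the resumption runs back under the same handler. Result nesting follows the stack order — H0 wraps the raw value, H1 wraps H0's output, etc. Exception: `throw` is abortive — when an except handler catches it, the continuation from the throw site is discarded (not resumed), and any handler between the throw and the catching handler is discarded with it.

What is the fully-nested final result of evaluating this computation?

Answer: [(0, (8, 0))]

Step-by-step:
tell(8) @ H0 ⇒ log+=8
tell(0) @ H0 ⇒ log+=0
H0 returns (0, (8, 0))
H1 returns (0, (8, 0))
H2 returns [(0, (8, 0))]
= [(0, (8, 0))]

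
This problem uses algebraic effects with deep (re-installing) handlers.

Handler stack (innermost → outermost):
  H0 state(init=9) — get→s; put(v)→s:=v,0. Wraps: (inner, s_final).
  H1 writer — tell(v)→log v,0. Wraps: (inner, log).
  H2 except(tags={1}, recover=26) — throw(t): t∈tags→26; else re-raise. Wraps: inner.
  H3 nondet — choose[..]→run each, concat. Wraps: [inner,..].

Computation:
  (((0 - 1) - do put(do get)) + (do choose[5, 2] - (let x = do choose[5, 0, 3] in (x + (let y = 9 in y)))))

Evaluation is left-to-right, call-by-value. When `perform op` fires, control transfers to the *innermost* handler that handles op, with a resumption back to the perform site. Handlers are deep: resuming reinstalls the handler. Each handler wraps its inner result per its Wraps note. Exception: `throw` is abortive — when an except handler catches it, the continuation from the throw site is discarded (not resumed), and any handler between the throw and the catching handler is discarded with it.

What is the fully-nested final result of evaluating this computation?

Evaluation trace:
get @ H0 ⇒ 9
put(9) @ H0 ⇒ s:=9
choose[5, 2] @ H3
  branch[0] choose=5:
    choose[5, 0, 3] @ H3
      branch[0] choose=5:
        H0 returns (-10, 9)
        H1 returns ((-10, 9), ())
        H2 returns ((-10, 9), ())
        H3 returns [((-10, 9), ())]
      branch[1] choose=0:
        H0 returns (-5, 9)
        H1 returns ((-5, 9), ())
        H2 returns ((-5, 9), ())
        H3 returns [((-5, 9), ())]
      branch[2] choose=3:
        H0 returns (-8, 9)
        H1 returns ((-8, 9), ())
        H2 returns ((-8, 9), ())
        H3 returns [((-8, 9), ())]
  branch[1] choose=2:
    choose[5, 0, 3] @ H3
      branch[0] choose=5:
        H0 returns (-13, 9)
        H1 returns ((-13, 9), ())
        H2 returns ((-13, 9), ())
        H3 returns [((-13, 9), ())]
      branch[1] choose=0:
        H0 returns (-8, 9)
        H1 returns ((-8, 9), ())
        H2 returns ((-8, 9), ())
        H3 returns [((-8, 9), ())]
      branch[2] choose=3:
        H0 returns (-11, 9)
        H1 returns ((-11, 9), ())
        H2 returns ((-11, 9), ())
        H3 returns [((-11, 9), ())]
= [((-10, 9), ()), ((-5, 9), ()), ((-8, 9), ()), ((-13, 9), ()), ((-8, 9), ()), ((-11, 9), ())]

Answer: [((-10, 9), ()), ((-5, 9), ()), ((-8, 9), ()), ((-13, 9), ()), ((-8, 9), ()), ((-11, 9), ())]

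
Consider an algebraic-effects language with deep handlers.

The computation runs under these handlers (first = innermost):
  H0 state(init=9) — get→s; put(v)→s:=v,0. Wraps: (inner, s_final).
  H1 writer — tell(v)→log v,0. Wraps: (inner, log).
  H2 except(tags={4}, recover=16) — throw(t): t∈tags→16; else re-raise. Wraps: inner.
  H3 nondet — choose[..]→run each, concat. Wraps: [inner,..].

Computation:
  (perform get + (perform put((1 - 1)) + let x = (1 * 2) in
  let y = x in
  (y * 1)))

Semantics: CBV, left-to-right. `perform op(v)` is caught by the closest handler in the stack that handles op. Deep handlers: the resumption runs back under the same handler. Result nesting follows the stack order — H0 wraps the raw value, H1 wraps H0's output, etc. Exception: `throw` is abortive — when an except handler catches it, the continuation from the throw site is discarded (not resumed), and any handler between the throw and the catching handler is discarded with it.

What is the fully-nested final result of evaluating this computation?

Working:
get @ H0 ⇒ 9
put(0) @ H0 ⇒ s:=0
H0 returns (11, 0)
H1 returns ((11, 0), ())
H2 returns ((11, 0), ())
H3 returns [((11, 0), ())]
= [((11, 0), ())]

Answer: [((11, 0), ())]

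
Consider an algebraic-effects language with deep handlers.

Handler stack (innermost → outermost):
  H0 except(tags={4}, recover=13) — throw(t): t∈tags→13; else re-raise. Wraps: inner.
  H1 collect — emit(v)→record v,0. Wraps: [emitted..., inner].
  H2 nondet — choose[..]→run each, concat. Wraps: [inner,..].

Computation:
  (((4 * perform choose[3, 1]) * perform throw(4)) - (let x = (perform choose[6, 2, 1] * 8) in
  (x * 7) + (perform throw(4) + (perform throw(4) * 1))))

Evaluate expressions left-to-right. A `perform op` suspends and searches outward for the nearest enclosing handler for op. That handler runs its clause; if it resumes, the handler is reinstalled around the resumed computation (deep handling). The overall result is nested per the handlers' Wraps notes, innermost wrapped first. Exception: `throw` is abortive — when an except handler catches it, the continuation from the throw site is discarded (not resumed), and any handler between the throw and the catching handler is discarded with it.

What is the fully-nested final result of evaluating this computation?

Evaluation trace:
choose[3, 1] @ H2
  branch[0] choose=3:
    throw(4) @ H0 caught ⇒ 13
    H1 returns [13]
    H2 returns [[13]]
  branch[1] choose=1:
    throw(4) @ H0 caught ⇒ 13
    H1 returns [13]
    H2 returns [[13]]
= [[13], [13]]

Answer: [[13], [13]]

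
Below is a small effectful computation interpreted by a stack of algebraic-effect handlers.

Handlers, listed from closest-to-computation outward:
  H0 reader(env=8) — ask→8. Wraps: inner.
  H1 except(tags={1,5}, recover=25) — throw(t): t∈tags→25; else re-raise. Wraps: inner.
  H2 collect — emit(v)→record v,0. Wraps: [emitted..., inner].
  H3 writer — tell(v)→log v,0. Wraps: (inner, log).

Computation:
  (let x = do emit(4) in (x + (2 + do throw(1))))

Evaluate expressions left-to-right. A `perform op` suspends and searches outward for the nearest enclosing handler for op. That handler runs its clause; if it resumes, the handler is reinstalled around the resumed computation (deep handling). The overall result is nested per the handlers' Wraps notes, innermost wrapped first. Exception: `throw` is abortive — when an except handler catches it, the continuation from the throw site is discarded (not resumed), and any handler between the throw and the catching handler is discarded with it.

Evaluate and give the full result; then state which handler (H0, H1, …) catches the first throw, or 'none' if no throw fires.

Evaluation trace:
emit(4) @ H2 ⇒ out+=4
throw(1) @ H1 caught ⇒ 25
H2 returns [4, 25]
H3 returns ([4, 25], ())
= ([4, 25], ())

Answer: ([4, 25], ()) ; first throw caught by: H1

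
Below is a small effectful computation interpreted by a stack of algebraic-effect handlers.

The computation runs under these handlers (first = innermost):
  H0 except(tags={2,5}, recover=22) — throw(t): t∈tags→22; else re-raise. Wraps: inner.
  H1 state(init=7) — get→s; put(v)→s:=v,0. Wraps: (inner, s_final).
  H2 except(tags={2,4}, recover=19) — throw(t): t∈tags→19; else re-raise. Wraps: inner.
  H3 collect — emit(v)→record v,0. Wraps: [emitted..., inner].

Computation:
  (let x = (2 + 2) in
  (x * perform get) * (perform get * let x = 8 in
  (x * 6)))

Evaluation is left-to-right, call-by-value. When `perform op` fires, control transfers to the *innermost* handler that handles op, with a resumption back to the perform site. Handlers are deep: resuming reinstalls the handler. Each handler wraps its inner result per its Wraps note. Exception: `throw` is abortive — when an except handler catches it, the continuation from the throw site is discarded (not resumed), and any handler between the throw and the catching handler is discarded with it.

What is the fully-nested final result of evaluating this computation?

Answer: [(9408, 7)]

Working:
get @ H1 ⇒ 7
get @ H1 ⇒ 7
H0 returns 9408
H1 returns (9408, 7)
H2 returns (9408, 7)
H3 returns [(9408, 7)]
= [(9408, 7)]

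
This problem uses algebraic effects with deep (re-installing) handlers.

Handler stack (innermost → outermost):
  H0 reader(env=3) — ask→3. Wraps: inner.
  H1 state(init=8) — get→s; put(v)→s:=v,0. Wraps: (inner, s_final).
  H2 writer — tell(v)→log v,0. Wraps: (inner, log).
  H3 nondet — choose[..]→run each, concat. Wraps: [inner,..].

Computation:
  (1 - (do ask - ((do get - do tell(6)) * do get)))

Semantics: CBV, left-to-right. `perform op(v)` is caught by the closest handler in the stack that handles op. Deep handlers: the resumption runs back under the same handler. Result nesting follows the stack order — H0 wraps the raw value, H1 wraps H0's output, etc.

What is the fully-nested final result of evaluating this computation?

Answer: [((62, 8), (6))]

Working:
ask @ H0 ⇒ 3
get @ H1 ⇒ 8
tell(6) @ H2 ⇒ log+=6
get @ H1 ⇒ 8
H0 returns 62
H1 returns (62, 8)
H2 returns ((62, 8), (6))
H3 returns [((62, 8), (6))]
= [((62, 8), (6))]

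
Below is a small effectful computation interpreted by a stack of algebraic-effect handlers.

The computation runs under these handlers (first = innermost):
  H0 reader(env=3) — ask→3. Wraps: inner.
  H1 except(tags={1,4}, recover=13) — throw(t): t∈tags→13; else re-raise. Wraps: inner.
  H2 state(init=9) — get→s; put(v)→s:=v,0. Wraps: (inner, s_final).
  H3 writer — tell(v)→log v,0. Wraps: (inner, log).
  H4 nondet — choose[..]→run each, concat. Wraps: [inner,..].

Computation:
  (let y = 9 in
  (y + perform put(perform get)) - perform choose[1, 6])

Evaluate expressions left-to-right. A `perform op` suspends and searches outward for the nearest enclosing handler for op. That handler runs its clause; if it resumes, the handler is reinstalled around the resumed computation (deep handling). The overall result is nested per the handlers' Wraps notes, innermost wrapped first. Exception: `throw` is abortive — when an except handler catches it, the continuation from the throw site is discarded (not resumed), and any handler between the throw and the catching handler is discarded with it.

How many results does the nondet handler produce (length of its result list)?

Answer: 2

Evaluation trace:
get @ H2 ⇒ 9
put(9) @ H2 ⇒ s:=9
choose[1, 6] @ H4
  branch[0] choose=1:
    H0 returns 8
    H1 returns 8
    H2 returns (8, 9)
    H3 returns ((8, 9), ())
    H4 returns [((8, 9), ())]
  branch[1] choose=6:
    H0 returns 3
    H1 returns 3
    H2 returns (3, 9)
    H3 returns ((3, 9), ())
    H4 returns [((3, 9), ())]
= [((8, 9), ()), ((3, 9), ())]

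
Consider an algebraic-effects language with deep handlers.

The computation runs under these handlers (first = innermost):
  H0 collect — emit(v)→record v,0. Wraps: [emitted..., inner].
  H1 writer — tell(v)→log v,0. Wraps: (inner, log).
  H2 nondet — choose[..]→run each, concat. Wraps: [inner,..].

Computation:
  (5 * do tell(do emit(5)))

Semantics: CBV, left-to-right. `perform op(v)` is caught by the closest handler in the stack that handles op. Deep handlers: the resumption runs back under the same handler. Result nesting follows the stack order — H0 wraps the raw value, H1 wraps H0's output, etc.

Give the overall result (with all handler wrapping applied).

Answer: [([5, 0], (0))]

Evaluation trace:
emit(5) @ H0 ⇒ out+=5
tell(0) @ H1 ⇒ log+=0
H0 returns [5, 0]
H1 returns ([5, 0], (0))
H2 returns [([5, 0], (0))]
= [([5, 0], (0))]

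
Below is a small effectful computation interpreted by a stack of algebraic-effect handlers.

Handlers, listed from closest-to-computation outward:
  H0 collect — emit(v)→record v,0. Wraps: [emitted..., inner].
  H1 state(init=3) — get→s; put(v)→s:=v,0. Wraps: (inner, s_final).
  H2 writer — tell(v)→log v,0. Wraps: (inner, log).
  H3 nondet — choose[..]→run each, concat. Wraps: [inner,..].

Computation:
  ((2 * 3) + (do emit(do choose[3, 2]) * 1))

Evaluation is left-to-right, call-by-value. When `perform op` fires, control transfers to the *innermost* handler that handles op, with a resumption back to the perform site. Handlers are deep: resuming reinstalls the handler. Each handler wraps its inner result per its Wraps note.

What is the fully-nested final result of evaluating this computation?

Step-by-step:
choose[3, 2] @ H3
  branch[0] choose=3:
    emit(3) @ H0 ⇒ out+=3
    H0 returns [3, 6]
    H1 returns ([3, 6], 3)
    H2 returns (([3, 6], 3), ())
    H3 returns [(([3, 6], 3), ())]
  branch[1] choose=2:
    emit(2) @ H0 ⇒ out+=2
    H0 returns [2, 6]
    H1 returns ([2, 6], 3)
    H2 returns (([2, 6], 3), ())
    H3 returns [(([2, 6], 3), ())]
= [(([3, 6], 3), ()), (([2, 6], 3), ())]

Answer: [(([3, 6], 3), ()), (([2, 6], 3), ())]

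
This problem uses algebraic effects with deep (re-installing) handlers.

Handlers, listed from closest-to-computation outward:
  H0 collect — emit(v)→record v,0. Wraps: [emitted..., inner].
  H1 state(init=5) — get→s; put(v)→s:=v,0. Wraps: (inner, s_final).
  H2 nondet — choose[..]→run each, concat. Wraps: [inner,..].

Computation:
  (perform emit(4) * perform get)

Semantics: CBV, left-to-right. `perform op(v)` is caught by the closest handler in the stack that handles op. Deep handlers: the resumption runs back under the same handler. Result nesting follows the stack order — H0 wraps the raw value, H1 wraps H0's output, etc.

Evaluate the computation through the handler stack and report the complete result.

Answer: [([4, 0], 5)]

Working:
emit(4) @ H0 ⇒ out+=4
get @ H1 ⇒ 5
H0 returns [4, 0]
H1 returns ([4, 0], 5)
H2 returns [([4, 0], 5)]
= [([4, 0], 5)]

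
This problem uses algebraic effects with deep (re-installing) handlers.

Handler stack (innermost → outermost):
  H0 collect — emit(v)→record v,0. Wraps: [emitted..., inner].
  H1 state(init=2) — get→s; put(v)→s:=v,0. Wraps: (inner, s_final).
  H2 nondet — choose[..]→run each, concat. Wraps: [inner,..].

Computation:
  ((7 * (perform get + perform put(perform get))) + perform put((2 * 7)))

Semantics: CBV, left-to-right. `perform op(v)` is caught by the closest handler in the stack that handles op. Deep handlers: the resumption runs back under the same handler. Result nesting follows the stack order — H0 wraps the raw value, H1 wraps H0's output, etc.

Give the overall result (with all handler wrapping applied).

Working:
get @ H1 ⇒ 2
get @ H1 ⇒ 2
put(2) @ H1 ⇒ s:=2
put(14) @ H1 ⇒ s:=14
H0 returns [14]
H1 returns ([14], 14)
H2 returns [([14], 14)]
= [([14], 14)]

Answer: [([14], 14)]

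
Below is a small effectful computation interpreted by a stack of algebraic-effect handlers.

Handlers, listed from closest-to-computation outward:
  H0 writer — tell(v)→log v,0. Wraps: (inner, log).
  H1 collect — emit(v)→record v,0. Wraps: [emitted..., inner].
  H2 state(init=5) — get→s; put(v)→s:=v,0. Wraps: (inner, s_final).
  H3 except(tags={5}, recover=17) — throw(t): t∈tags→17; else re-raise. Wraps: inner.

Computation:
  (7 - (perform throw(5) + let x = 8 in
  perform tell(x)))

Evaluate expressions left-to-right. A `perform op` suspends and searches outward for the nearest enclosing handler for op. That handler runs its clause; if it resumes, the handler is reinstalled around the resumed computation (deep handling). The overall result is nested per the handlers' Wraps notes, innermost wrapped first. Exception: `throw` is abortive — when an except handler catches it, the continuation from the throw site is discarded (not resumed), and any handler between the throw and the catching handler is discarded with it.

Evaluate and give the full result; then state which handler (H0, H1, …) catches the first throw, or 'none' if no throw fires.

Answer: 17 ; first throw caught by: H3

Working:
throw(5) @ H3 caught ⇒ 17
= 17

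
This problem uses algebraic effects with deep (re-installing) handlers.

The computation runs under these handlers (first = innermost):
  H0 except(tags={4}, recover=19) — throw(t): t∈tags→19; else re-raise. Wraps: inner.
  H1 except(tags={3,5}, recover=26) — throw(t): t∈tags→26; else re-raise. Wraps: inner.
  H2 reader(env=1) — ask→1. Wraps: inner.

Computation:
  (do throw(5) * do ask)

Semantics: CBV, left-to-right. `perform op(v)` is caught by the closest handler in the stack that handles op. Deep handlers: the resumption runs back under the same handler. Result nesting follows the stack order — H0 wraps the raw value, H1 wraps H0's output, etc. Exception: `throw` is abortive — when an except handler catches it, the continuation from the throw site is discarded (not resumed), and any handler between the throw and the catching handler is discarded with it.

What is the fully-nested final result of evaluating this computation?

Working:
throw(5) @ H0 re-raised
throw(5) @ H1 caught ⇒ 26
H2 returns 26
= 26

Answer: 26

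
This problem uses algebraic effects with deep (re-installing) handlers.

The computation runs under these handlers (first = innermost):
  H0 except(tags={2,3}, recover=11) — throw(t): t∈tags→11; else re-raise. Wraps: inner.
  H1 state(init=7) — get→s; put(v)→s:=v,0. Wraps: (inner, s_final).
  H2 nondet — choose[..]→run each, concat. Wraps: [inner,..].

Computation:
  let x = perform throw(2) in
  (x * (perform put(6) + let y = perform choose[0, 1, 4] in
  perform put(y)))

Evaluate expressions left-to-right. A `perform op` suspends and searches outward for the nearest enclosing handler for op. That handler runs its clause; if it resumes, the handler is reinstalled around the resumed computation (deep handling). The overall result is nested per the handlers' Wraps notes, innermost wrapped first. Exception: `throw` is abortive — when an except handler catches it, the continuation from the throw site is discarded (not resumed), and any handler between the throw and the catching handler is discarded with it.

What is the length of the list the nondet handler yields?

Answer: 1

Evaluation trace:
throw(2) @ H0 caught ⇒ 11
H1 returns (11, 7)
H2 returns [(11, 7)]
= [(11, 7)]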